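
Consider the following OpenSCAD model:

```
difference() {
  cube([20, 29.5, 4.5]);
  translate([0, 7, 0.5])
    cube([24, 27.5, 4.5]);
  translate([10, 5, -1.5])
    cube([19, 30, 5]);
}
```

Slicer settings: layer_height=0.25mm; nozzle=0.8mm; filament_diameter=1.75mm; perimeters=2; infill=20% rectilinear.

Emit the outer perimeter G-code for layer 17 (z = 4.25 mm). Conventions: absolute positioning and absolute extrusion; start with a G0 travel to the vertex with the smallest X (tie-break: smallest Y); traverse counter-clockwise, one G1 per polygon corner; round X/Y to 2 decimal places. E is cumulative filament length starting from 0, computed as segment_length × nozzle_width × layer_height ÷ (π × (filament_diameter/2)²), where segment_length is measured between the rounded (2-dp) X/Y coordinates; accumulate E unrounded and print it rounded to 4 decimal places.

G0 X0.00 Y0.00 Z4.25
G1 X20.00 Y0.00 E1.6630
G1 X20.00 Y7.00 E2.2451
G1 X0.00 Y7.00 E3.9081
G1 X0.00 Y0.00 E4.4901

At z = 4.25 mm: the cube is present — its section is the full 20×29.5 rectangle; the cube at (0, 7) is present — its section is the full 24×27.5 rectangle; the cube at (10, 5) is not intersected at this z (z outside [-1.5, 3.5]); Subtracting the remaining from the first: starting from the 20×29.5 cube, the 24×27.5 cube at (0, 7) partially overlaps it — only the 450.00 mm² overlap (of its 660.00 mm²) is removed, clipping the outline — 1 connected region. The outline is a single polygon with 4 vertices. Extrusion per mm of travel: 0.8 × 0.25 / (π × 0.875²) = 0.083150. Accumulating E over each segment gives final E = 4.4901.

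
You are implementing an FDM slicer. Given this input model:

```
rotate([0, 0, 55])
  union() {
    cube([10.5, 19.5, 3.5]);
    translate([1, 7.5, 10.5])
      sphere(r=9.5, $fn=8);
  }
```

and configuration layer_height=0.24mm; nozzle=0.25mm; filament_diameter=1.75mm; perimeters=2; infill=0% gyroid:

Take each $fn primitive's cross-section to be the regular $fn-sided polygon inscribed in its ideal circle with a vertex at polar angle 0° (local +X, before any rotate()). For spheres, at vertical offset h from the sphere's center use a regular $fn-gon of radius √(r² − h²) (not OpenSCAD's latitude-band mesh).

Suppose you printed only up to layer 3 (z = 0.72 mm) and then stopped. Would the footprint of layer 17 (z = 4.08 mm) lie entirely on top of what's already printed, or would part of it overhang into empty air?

Compare the two slices. At z = 0.72: the cube (footprint 10.5×19.5) is included at this height (area 204.75 mm²); the sphere at (1, 7.5) is absent (|z−center|=9.780 > r=9.5); Merging all regions: only the 10.5×19.5 cube is present, so the union is just that shape — area = 204.75 mm²; (whole slice rotated 55° about Z — lengths, areas and connectivity unchanged). At z = 4.08: the cube is absent (z outside [0, 3.5]); the sphere at (1, 7.5): section is a regular 8-gon, circumradius = √(r²−h²) = √(9.5²−6.42²) = 7.002 (area = (8/2)·7.002²·sin(360°/8) = 138.69 mm²); Taking the union: only the r=9.5 sphere at (1, 7.5) is present, so the union is just that shape — area = 138.69 mm²; (rotated 55° about Z; rotation is an isometry so areas/perimeters/island counts are preserved). Checking containment: at z = 4.08 the cross-section extends beyond the z = 0.72 cross-section by about 55.75 mm².

part overhangs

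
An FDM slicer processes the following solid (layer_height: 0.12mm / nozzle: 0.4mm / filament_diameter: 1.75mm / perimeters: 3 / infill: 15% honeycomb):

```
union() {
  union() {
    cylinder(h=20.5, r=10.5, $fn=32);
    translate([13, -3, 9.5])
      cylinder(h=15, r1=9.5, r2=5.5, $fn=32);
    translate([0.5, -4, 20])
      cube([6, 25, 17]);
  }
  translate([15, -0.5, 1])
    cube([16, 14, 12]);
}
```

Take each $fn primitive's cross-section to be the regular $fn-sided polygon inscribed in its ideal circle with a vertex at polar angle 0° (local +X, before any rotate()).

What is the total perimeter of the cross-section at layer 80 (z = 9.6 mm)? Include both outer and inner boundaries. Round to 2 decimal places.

At z = 9.6 mm: the r=10.5 cylinder contributes a regular 32-gon of circumradius 10.5 (perimeter = 2·32·10.500·sin(180°/32) = 65.87 mm); the cone at (13, -3): at t=0.007 of its height the radius interpolates to r₁+(r₂−r₁)t = 9.473, giving a regular 32-gon of that circumradius (perimeter = 2·32·9.473·sin(180°/32) = 59.43 mm); the cube at (0.5, -4) does not reach this height (z outside [20, 37]); Combining (union): the regions partially overlap (shared area 67.04 mm²), so the edge portions inside another operand are dropped and the merged outline is re-measured after clipping — boundary = 92.00 mm; the cube at (15, -0.5) is present — its section is the full 16×14 rectangle (perimeter 60.00 mm); Combining (union): the regions partially overlap (shared area 32.95 mm²), so the edge portions inside another operand are dropped and the merged outline is re-measured after clipping — boundary = 127.86 mm. Overall, the cross-section is a single solid region. Total boundary length (outer) = 127.86 mm.

127.86 mm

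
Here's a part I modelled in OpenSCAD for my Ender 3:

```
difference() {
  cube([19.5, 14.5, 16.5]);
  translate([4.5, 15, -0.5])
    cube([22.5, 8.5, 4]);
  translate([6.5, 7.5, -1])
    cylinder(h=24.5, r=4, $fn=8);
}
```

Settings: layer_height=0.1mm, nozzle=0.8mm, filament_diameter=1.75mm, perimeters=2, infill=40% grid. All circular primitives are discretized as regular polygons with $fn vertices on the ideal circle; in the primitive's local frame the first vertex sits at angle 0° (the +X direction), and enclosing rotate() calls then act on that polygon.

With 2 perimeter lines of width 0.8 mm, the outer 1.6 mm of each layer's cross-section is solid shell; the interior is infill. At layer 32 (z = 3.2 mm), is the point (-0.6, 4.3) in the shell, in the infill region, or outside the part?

outside

At z = 3.2 mm: the 19.5×14.5 cube contributes its full rectangle; the cube at (4.5, 15) (footprint 22.5×8.5) is included at this height; the r=4 cylinder at (6.5, 7.5) contributes a regular 8-gon of circumradius 4; After the difference (first − rest): starting from the 19.5×14.5 cube, the 22.5×8.5 cube at (4.5, 15) misses the remaining region (no effect); the r=4 cylinder at (6.5, 7.5) lies wholly inside it (removes its full 45.25 mm² and its 24.49 mm outline becomes a hole wall) — 1 connected region with 1 hole. Overall, the cross-section is one region with 1 hole. The nearest boundary edge runs (0.00, 0.00)→(0.00, 14.50); distance from the point to it = 0.60 mm. The point is not inside any of the regions above, so it lies outside the cross-section (0.60 mm from the nearest boundary).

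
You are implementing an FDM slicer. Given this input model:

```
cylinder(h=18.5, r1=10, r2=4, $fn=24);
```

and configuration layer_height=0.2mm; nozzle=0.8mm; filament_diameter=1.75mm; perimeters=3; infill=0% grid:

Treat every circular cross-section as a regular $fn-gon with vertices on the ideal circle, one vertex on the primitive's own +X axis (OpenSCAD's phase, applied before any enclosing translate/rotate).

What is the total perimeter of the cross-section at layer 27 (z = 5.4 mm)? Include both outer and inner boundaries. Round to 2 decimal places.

51.68 mm

At z = 5.4 mm: the cone: at t=0.292 of its height the radius interpolates to r₁+(r₂−r₁)t = 8.249, giving a regular 24-gon of that circumradius (perimeter = 2·24·8.249·sin(180°/24) = 51.68 mm). Overall, the cross-section is a single solid region. Total boundary length (outer) = 51.68 mm.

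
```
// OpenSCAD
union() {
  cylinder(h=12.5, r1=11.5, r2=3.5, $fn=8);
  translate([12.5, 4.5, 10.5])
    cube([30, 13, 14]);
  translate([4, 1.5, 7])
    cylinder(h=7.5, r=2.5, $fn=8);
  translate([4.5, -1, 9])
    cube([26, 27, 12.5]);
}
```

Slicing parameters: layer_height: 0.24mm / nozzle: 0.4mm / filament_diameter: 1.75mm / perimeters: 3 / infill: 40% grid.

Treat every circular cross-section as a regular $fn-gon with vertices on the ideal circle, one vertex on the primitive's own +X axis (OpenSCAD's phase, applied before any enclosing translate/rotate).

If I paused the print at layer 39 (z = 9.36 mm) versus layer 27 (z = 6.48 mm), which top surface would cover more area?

layer 39 (z = 9.36 mm)

Layer 39 (z = 9.36): the cone contributes a regular 8-gon of circumradius 5.510 (interpolated between r1=11.5 and r2=3.5 at t=0.749) (area = (8/2)·5.510²·sin(360°/8) = 85.86 mm²); the cube at (12.5, 4.5) does not reach this height (z outside [10.5, 24.5]); the r=2.5 cylinder at (4, 1.5) gives a regular 8-gon of circumradius 2.5 (constant along its height) (area = (8/2)·2.500²·sin(360°/8) = 17.68 mm²); the cube at (4.5, -1) (footprint 26×27) is included at this height (area 702.00 mm²); Taking the union: the regions partially overlap — summed areas 805.54 mm² minus the doubly-counted overlap 19.26 mm² gives 786.28 mm² — area = 786.28 mm². So its area = 786.28 mm². Layer 27 (z = 6.48): the cone: at t=0.518 of its height the radius interpolates to r₁+(r₂−r₁)t = 7.353, giving a regular 8-gon of that circumradius (area = (8/2)·7.353²·sin(360°/8) = 152.92 mm²); the cube at (12.5, 4.5) does not reach this height (z outside [10.5, 24.5]); the cylinder at (4, 1.5) is not intersected at this z (z outside [7, 14.5]); the cube at (4.5, -1) is not intersected at this z (z outside [9, 21.5]); Merging all regions: only the cone is present, so the union is just that shape — area = 152.92 mm². So its area = 152.92 mm². Layer 39 is larger (786.28 vs 152.92 mm²).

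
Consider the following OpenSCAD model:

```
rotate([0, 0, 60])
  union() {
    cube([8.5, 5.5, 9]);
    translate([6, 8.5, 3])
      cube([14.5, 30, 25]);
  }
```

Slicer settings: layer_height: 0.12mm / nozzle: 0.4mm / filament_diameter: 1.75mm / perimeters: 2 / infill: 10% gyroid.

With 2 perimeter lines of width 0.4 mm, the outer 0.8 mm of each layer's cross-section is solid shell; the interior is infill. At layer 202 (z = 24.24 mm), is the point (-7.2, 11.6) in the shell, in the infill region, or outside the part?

shell

At z = 24.24 mm: the cube is absent (z outside [0, 9]); the 14.5×30 cube at (6, 8.5) contributes its full rectangle; Merging all regions: only the 14.5×30 cube at (6, 8.5) is present, so the union is just that shape — 1 connected region; (rotated 60° about Z; rotation is an isometry so areas/perimeters/island counts are preserved). Overall, the cross-section is a single solid region. Undo the 60° rotation: the query point maps to (6.446, 12.035) in the un-rotated model frame. The nearest boundary edge runs (6.00, 38.50)→(6.00, 8.50); distance from the point to it = 0.45 mm. The point is inside the cross-section, 0.45 mm from the nearest boundary — within the 0.8 mm shell band (2 × 0.4).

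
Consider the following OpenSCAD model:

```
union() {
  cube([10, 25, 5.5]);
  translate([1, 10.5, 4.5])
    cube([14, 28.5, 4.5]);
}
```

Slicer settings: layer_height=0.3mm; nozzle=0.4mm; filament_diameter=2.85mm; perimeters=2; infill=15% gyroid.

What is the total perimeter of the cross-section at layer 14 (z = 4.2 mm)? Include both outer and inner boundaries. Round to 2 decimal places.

70.00 mm

At z = 4.2 mm: the cube (footprint 10×25) is included at this height (perimeter 70.00 mm); the cube at (1, 10.5) is absent (z outside [4.5, 9]); Combining (union): only the 10×25 cube is present, so the union is just that shape — boundary = 70.00 mm. Overall, the cross-section is a single solid region. Total boundary length (outer) = 70.00 mm.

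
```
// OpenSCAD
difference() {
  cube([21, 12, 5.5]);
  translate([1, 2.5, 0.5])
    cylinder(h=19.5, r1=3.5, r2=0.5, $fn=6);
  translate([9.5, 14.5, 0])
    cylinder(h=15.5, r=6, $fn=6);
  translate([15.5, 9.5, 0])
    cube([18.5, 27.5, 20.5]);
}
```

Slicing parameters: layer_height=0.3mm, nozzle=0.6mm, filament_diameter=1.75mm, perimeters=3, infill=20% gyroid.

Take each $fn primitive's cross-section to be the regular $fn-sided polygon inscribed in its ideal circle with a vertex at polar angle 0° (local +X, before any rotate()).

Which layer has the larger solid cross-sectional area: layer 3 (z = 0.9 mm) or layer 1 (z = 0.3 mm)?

layer 1 (z = 0.3 mm)

Layer 3 (z = 0.9): the cube is present — its section is the full 21×12 rectangle (area 252.00 mm²); the cone at (1, 2.5) (r1=3.5→r2=0.5) has section circumradius 3.438 here — a regular 6-gon (area = (6/2)·3.438²·sin(360°/6) = 30.72 mm²); the r=6 cylinder at (9.5, 14.5) gives a regular 6-gon of circumradius 6 (constant along its height) (area = (6/2)·6.000²·sin(360°/6) = 93.53 mm²); the cube at (15.5, 9.5) is present — its section is the full 18.5×27.5 rectangle (area 508.75 mm²); Subtracting the remaining from the first: starting from the 21×12 cube (252.00 mm²), the cone at (1, 2.5) partially overlaps it — only the 19.95 mm² overlap (of its 30.72 mm²) is removed, clipping the outline; the r=6 cylinder at (9.5, 14.5) partially overlaps it — only the 20.37 mm² overlap (of its 93.53 mm²) is removed, clipping the outline; the 18.5×27.5 cube at (15.5, 9.5) partially overlaps it — only the 13.75 mm² overlap (of its 508.75 mm²) is removed, clipping the outline — area = 197.93 mm². So its area = 197.93 mm². Layer 1 (z = 0.3): the 21×12 cube contributes its full rectangle (area 252.00 mm²); the cone at (1, 2.5) is not intersected at this z (z outside [0.5, 20]); the r=6 cylinder at (9.5, 14.5) gives a regular 6-gon of circumradius 6 (constant along its height) (area = (6/2)·6.000²·sin(360°/6) = 93.53 mm²); the 18.5×27.5 cube at (15.5, 9.5) contributes its full rectangle (area 508.75 mm²); Taking the first minus the rest: starting from the 21×12 cube (252.00 mm²), the r=6 cylinder at (9.5, 14.5) partially overlaps it — only the 20.37 mm² overlap (of its 93.53 mm²) is removed, clipping the outline; the 18.5×27.5 cube at (15.5, 9.5) partially overlaps it — only the 13.75 mm² overlap (of its 508.75 mm²) is removed, clipping the outline — area = 217.88 mm². So its area = 217.88 mm². Layer 1 is larger (217.88 vs 197.93 mm²).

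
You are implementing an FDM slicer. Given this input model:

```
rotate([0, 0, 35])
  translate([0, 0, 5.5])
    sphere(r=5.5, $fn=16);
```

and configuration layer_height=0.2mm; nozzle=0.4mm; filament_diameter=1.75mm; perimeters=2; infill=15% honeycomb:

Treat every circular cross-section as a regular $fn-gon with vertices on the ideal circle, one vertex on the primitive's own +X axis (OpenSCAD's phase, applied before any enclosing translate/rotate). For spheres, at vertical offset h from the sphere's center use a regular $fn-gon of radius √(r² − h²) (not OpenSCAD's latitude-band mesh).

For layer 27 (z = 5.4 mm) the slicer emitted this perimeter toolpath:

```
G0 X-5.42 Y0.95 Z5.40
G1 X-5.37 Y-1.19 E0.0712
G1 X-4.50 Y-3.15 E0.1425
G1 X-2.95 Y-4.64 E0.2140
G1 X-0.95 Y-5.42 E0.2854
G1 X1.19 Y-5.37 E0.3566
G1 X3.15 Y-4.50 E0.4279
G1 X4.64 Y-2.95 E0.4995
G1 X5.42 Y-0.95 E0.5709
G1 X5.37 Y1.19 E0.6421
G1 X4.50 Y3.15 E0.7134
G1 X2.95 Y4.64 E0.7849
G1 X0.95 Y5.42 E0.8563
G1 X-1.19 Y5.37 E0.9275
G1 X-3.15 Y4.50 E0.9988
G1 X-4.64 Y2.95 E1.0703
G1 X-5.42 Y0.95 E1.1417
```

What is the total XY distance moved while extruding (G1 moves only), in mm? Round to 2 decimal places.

Sum the Euclidean lengths of each G1 segment: total = 34.33 mm.

34.33 mm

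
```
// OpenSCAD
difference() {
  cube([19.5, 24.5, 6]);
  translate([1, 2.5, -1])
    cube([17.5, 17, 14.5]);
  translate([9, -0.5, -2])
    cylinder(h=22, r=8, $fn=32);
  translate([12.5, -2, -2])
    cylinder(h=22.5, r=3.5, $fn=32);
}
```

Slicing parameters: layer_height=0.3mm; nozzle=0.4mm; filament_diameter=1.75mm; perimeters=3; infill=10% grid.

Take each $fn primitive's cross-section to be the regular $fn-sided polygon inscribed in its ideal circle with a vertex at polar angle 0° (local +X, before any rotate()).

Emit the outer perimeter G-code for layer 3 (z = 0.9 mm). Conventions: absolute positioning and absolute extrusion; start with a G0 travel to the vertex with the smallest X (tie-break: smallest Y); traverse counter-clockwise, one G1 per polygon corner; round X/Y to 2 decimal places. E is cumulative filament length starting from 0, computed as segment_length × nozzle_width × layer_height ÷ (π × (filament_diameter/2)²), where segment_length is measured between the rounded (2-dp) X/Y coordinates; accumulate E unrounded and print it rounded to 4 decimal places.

At z = 0.9 mm: the 19.5×24.5 cube contributes its full rectangle; the 17.5×17 cube at (1, 2.5) contributes its full rectangle; the r=8 cylinder at (9, -0.5) contributes a regular 32-gon of circumradius 8; the r=3.5 cylinder at (12.5, -2) contributes a regular 32-gon of circumradius 3.5; Taking the first minus the rest: starting from the 19.5×24.5 cube, the 17.5×17 cube at (1, 2.5) lies wholly inside it (removes its full 297.50 mm² and its 69.00 mm outline becomes a hole wall); the r=8 cylinder at (9, -0.5) partially overlaps it — only the 38.71 mm² overlap (of its 199.77 mm²) is removed, clipping the outline; the r=3.5 cylinder at (12.5, -2) misses the remaining region (no effect) — 1 connected region. The outline is a single polygon with 14 vertices. Extrusion per mm of travel: 0.4 × 0.3 / (π × 0.875²) = 0.049890. Accumulating E over each segment gives final E = 6.5566.

G0 X0.00 Y0.00 Z0.90
G1 X1.05 Y0.00 E0.0524
G1 X1.15 Y1.06 E0.1055
G1 X1.59 Y2.50 E0.1806
G1 X1.00 Y2.50 E0.2101
G1 X1.00 Y19.50 E1.0582
G1 X18.50 Y19.50 E1.9313
G1 X18.50 Y2.50 E2.7794
G1 X16.41 Y2.50 E2.8837
G1 X16.85 Y1.06 E2.9588
G1 X16.95 Y0.00 E3.0119
G1 X19.50 Y0.00 E3.1391
G1 X19.50 Y24.50 E4.3614
G1 X0.00 Y24.50 E5.3343
G1 X0.00 Y0.00 E6.5566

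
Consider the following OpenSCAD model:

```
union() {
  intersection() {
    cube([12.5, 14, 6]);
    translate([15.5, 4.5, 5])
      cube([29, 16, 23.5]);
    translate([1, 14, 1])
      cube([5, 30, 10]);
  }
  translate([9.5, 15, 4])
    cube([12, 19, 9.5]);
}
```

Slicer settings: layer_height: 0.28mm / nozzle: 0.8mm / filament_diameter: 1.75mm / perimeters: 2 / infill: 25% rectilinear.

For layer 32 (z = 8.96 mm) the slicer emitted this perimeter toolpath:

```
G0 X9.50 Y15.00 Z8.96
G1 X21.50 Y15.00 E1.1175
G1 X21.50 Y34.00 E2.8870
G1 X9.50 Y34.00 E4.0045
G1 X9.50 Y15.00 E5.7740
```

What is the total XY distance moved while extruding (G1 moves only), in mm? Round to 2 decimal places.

62.00 mm

Sum the Euclidean lengths of each G1 segment: total = 62.00 mm.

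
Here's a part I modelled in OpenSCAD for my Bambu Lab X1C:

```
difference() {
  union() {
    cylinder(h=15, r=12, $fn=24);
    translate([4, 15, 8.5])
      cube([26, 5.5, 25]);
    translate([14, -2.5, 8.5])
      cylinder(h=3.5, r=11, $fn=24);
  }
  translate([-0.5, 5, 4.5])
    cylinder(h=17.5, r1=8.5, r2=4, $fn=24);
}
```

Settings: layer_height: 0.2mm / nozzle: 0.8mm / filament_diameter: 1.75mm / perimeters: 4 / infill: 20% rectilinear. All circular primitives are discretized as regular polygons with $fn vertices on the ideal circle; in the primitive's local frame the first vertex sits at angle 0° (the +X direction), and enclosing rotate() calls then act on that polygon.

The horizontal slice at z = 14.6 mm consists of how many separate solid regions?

At z = 14.6 mm: the r=12 cylinder gives a regular 24-gon of circumradius 12 (constant along its height); the cube at (4, 15) is present — its section is the full 26×5.5 rectangle; the cylinder at (14, -2.5) is absent (z outside [8.5, 12]); Combining (union): the 2 present regions are separate (no shared area or edge), so areas and boundary lengths simply add and each stays a separate island — 2 connected regions; the cone at (-0.5, 5) (r1=8.5→r2=4) has section circumradius 5.903 here — a regular 24-gon; Taking the first minus the rest: starting from the result so far, the cone at (-0.5, 5) lies wholly inside it (removes its full 108.22 mm² and its 36.98 mm outline becomes a hole wall) — 2 connected regions with 1 hole. The result has 2 disconnected regions.

2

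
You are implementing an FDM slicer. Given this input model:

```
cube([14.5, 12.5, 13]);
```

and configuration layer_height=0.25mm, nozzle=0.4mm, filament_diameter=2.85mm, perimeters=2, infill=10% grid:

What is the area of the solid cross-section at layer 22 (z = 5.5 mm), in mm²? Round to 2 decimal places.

181.25 mm²

At z = 5.5 mm: the cube (footprint 14.5×12.5) is included at this height (area 181.25 mm²). Overall, the cross-section is a single solid region. Net area = 181.25 mm².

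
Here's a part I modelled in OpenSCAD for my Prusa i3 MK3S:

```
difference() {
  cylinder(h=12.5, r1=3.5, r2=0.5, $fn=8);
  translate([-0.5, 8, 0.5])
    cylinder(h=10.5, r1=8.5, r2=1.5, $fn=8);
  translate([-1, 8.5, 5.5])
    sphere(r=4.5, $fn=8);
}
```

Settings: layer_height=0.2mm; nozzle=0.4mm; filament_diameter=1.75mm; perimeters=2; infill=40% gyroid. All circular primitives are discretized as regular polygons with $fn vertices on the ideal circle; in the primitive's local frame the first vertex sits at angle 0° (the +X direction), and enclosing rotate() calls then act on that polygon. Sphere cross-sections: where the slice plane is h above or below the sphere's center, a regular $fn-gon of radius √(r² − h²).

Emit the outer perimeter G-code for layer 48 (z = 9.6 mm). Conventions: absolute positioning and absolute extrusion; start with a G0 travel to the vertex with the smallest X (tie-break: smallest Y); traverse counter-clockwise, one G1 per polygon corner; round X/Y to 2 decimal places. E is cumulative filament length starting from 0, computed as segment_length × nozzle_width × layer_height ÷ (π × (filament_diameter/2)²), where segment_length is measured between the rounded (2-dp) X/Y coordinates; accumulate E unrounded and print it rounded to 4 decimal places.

G0 X-1.20 Y0.00 Z9.60
G1 X-0.85 Y-0.85 E0.0306
G1 X0.00 Y-1.20 E0.0611
G1 X0.85 Y-0.85 E0.0917
G1 X1.20 Y0.00 E0.1223
G1 X0.85 Y0.85 E0.1529
G1 X0.00 Y1.20 E0.1834
G1 X-0.85 Y0.85 E0.2140
G1 X-1.20 Y0.00 E0.2446

At z = 9.6 mm: the cone contributes a regular 8-gon of circumradius 1.196 (interpolated between r1=3.5 and r2=0.5 at t=0.768); the cone at (-0.5, 8) contributes a regular 8-gon of circumradius 2.433 (interpolated between r1=8.5 and r2=1.5 at t=0.867); the sphere at (-1, 8.5): section is a regular 8-gon, circumradius = √(r²−h²) = √(4.5²−4.1²) = 1.855; Taking the first minus the rest: starting from the cone, the cone at (-0.5, 8) misses the remaining region (no effect); the r=4.5 sphere at (-1, 8.5) misses the remaining region (no effect) — 1 connected region. The outline is a single polygon with 8 vertices. Extrusion per mm of travel: 0.4 × 0.2 / (π × 0.875²) = 0.033260. Accumulating E over each segment gives final E = 0.2446.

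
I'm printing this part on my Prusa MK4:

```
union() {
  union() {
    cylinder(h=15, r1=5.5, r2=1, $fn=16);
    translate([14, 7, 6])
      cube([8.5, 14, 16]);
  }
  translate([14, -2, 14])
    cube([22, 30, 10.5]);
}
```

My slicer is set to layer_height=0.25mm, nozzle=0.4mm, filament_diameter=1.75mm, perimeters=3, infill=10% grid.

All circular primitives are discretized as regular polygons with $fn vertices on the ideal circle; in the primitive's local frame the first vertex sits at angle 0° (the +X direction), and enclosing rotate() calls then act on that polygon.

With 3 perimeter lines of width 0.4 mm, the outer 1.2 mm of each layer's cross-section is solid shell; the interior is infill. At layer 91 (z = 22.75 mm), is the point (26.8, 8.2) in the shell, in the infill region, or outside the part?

At z = 22.75 mm: the cone does not reach this height (z outside [0, 15]); the cube at (14, 7) does not reach this height (z outside [6, 22]); Merging all regions: nothing is present at this height; the 22×30 cube at (14, -2) contributes its full rectangle; Combining (union): only the 22×30 cube at (14, -2) is present, so the union is just that shape — 1 connected region. Overall, the cross-section is a single solid region. The nearest boundary edge runs (36.00, -2.00)→(36.00, 28.00); distance from the point to it = 9.20 mm. The point is inside the cross-section and 9.20 mm from the nearest boundary — more than the 1.2 mm shell width (3 × 0.4), so it's in the infill interior.

infill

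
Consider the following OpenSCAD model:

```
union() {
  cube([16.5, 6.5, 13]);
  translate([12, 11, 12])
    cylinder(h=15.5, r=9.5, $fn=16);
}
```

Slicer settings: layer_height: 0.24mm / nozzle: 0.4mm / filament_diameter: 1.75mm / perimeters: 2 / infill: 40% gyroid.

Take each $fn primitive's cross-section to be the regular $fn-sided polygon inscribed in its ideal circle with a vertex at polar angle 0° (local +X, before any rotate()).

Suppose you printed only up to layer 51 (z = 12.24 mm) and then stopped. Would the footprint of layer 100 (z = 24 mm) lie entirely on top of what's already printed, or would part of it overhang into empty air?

Compare the two slices. At z = 12.24: the cube is present — its section is the full 16.5×6.5 rectangle (area 107.25 mm²); the cylinder at (12, 11): section is a regular 16-gon, circumradius r=9.5 (area = (16/2)·9.500²·sin(360°/16) = 276.30 mm²); Merging all regions: the regions partially overlap — summed areas 383.55 mm² minus the doubly-counted overlap 48.82 mm² gives 334.72 mm² — area = 334.72 mm². At z = 24: the cube is absent (z outside [0, 13]); the r=9.5 cylinder at (12, 11) gives a regular 16-gon of circumradius 9.5 (constant along its height) (area = (16/2)·9.500²·sin(360°/16) = 276.30 mm²); Combining (union): only the r=9.5 cylinder at (12, 11) is present, so the union is just that shape — area = 276.30 mm². Checking containment: the cross-section at z = 24 is a subset of the cross-section at z = 12.24.

entirely on top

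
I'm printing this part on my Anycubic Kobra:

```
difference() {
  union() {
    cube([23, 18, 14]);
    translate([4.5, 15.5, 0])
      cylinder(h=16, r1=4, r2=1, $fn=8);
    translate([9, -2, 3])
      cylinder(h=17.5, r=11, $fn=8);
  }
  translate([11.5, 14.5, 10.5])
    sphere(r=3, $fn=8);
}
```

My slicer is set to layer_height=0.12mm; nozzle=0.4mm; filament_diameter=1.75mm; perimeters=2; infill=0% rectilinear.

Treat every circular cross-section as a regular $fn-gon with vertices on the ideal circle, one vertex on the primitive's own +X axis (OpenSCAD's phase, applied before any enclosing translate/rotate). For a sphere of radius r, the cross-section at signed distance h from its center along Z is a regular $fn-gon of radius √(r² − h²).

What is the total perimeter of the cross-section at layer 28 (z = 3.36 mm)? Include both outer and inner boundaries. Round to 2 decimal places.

101.41 mm

At z = 3.36 mm: the 23×18 cube contributes its full rectangle (perimeter 82.00 mm); the cone at (4.5, 15.5) (r1=4→r2=1) has section circumradius 3.370 here — a regular 8-gon (perimeter = 2·8·3.370·sin(180°/8) = 20.63 mm); the r=11 cylinder at (9, -2) gives a regular 8-gon of circumradius 11 (constant along its height) (perimeter = 2·8·11.000·sin(180°/8) = 67.35 mm); Combining (union): the regions partially overlap (shared area 157.41 mm²), so the edge portions inside another operand are dropped and the merged outline is re-measured after clipping — boundary = 101.41 mm; the sphere at (11.5, 14.5) is not intersected at this z (|z−center|=7.140 > r=3); Subtracting the remaining from the first: none of the subtracted shapes is present at this height, so that combined region is unchanged — boundary = 101.41 mm. Overall, the cross-section is a single solid region. Total boundary length (outer) = 101.41 mm.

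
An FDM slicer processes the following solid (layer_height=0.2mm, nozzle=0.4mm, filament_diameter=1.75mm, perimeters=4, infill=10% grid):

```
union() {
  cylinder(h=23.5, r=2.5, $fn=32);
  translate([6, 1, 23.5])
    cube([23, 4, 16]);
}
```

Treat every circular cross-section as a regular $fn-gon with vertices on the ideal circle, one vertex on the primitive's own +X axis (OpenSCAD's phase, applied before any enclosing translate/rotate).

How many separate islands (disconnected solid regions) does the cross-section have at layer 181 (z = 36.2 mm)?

At z = 36.2 mm: the cylinder is absent (z outside [0, 23.5]); the cube at (6, 1) is present — its section is the full 23×4 rectangle; Taking the union: only the 23×4 cube at (6, 1) is present, so the union is just that shape — 1 connected region. Overall, the cross-section is a single solid region. Island count = 1.

1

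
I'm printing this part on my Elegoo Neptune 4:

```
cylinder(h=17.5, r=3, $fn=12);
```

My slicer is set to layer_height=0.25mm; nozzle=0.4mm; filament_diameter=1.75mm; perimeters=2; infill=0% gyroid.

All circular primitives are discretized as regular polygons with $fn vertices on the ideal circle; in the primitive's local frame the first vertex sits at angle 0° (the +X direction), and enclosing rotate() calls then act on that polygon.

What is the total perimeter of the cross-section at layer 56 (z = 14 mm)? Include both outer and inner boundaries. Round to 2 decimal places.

At z = 14 mm: the r=3 cylinder gives a regular 12-gon of circumradius 3 (constant along its height) (perimeter = 2·12·3.000·sin(180°/12) = 18.63 mm). Overall, the cross-section is a single solid region. Total boundary length (outer) = 18.63 mm.

18.63 mm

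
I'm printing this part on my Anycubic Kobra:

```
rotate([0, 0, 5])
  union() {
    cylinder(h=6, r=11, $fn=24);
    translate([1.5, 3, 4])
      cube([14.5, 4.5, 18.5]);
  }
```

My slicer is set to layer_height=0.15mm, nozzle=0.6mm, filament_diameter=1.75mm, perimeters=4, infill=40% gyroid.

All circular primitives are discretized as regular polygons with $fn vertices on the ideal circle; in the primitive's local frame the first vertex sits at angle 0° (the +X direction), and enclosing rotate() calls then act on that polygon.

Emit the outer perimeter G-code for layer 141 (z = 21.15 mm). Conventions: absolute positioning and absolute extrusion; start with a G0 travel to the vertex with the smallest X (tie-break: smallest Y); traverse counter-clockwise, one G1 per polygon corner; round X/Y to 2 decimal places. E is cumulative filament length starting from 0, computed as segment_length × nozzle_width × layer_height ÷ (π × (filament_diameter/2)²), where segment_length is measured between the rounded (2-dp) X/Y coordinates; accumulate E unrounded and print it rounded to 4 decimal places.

G0 X0.84 Y7.60 Z21.15
G1 X1.23 Y3.12 E0.1683
G1 X15.68 Y4.38 E0.7110
G1 X15.29 Y8.87 E0.8796
G1 X0.84 Y7.60 E1.4224

At z = 21.15 mm: the cylinder is absent (z outside [0, 6]); the cube at (1.5, 3) is present — its section is the full 14.5×4.5 rectangle; Merging all regions: only the 14.5×4.5 cube at (1.5, 3) is present, so the union is just that shape — 1 connected region; (whole slice rotated 5° about Z — lengths, areas and connectivity unchanged). The outline is a single polygon with 4 vertices. Extrusion per mm of travel: 0.6 × 0.15 / (π × 0.875²) = 0.037418. Accumulating E over each segment gives final E = 1.4224.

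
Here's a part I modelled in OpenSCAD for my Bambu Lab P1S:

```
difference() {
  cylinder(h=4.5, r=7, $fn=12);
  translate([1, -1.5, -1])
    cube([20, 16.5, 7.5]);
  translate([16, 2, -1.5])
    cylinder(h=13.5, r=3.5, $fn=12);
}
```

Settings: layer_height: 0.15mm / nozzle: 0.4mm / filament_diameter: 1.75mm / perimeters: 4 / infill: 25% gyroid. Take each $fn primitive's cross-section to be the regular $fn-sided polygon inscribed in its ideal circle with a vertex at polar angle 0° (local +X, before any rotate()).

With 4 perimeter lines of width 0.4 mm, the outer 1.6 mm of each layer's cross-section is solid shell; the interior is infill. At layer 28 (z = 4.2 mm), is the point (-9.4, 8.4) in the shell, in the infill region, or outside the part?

outside

At z = 4.2 mm: the r=7 cylinder gives a regular 12-gon of circumradius 7 (constant along its height); the cube at (1, -1.5) (footprint 20×16.5) is included at this height; the r=3.5 cylinder at (16, 2) contributes a regular 12-gon of circumradius 3.5; Taking the first minus the rest: starting from the r=7 cylinder, the 20×16.5 cube at (1, -1.5) partially overlaps it — only the 38.58 mm² overlap (of its 330.00 mm²) is removed, clipping the outline; the r=3.5 cylinder at (16, 2) misses the remaining region (no effect) — 1 connected region. Overall, the cross-section is a single solid region. The nearest boundary edge runs (-6.06, 3.50)→(-3.50, 6.06); distance from the point to it = 5.83 mm. The point is not inside any of the regions above, so it lies outside the cross-section (5.83 mm from the nearest boundary).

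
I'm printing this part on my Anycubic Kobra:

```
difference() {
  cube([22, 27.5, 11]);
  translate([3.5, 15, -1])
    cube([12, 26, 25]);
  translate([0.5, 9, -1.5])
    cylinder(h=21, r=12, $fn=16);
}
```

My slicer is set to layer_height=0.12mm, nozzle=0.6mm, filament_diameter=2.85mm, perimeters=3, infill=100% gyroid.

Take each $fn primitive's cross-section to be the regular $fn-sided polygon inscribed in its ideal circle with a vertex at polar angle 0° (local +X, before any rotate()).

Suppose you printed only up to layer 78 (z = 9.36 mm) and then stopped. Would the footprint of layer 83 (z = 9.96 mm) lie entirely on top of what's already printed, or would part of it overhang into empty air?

entirely on top

Compare the two slices. At z = 9.36: the cube (footprint 22×27.5) is included at this height (area 605.00 mm²); the 12×26 cube at (3.5, 15) contributes its full rectangle (area 312.00 mm²); the r=12 cylinder at (0.5, 9) gives a regular 16-gon of circumradius 12 (constant along its height) (area = (16/2)·12.000²·sin(360°/16) = 440.85 mm²); After the difference (first − rest): starting from the 22×27.5 cube (605.00 mm²), the 12×26 cube at (3.5, 15) partially overlaps it — only the 150.00 mm² overlap (of its 312.00 mm²) is removed, clipping the outline; the r=12 cylinder at (0.5, 9) partially overlaps it — only the 190.81 mm² overlap (of its 440.85 mm²) is removed, clipping the outline — area = 264.19 mm². At z = 9.96: the 22×27.5 cube contributes its full rectangle (area 605.00 mm²); the cube at (3.5, 15) is present — its section is the full 12×26 rectangle (area 312.00 mm²); the cylinder at (0.5, 9): section is a regular 16-gon, circumradius r=12 (area = (16/2)·12.000²·sin(360°/16) = 440.85 mm²); Subtracting the remaining from the first: starting from the 22×27.5 cube (605.00 mm²), the 12×26 cube at (3.5, 15) partially overlaps it — only the 150.00 mm² overlap (of its 312.00 mm²) is removed, clipping the outline; the r=12 cylinder at (0.5, 9) partially overlaps it — only the 190.81 mm² overlap (of its 440.85 mm²) is removed, clipping the outline — area = 264.19 mm². Checking containment: the cross-section at z = 9.96 is a subset of the cross-section at z = 9.36.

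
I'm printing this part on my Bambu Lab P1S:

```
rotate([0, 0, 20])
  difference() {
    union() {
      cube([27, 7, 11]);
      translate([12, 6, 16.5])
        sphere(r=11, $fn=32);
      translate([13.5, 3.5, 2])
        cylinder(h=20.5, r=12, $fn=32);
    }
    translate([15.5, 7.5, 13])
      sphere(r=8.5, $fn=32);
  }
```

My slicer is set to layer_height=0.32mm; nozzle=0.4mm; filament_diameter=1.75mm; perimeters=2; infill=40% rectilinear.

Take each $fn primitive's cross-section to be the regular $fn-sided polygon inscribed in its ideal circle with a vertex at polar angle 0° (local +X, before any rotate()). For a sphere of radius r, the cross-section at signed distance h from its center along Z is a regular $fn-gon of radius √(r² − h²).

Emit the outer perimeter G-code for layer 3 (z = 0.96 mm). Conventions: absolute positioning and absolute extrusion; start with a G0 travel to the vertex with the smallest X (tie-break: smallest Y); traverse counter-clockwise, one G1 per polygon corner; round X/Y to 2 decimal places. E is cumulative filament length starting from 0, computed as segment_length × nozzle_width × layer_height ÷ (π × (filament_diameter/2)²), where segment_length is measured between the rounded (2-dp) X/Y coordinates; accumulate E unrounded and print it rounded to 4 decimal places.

G0 X-2.39 Y6.58 Z0.96
G1 X0.00 Y0.00 E0.3725
G1 X25.37 Y9.23 E1.8092
G1 X22.98 Y15.81 E2.1818
G1 X-2.39 Y6.58 E3.6184

At z = 0.96 mm: the 27×7 cube contributes its full rectangle; the sphere at (12, 6) is absent (|z−center|=15.540 > r=11); the cylinder at (13.5, 3.5) is absent (z outside [2, 22.5]); Taking the union: only the 27×7 cube is present, so the union is just that shape — 1 connected region; the sphere at (15.5, 7.5) does not reach this height (|z−center|=12.040 > r=8.5); Taking the first minus the rest: none of the subtracted shapes is present at this height, so the result so far is unchanged — 1 connected region; (rotated 20° about Z; rotation is an isometry so areas/perimeters/island counts are preserved). The outline is a single polygon with 4 vertices. Extrusion per mm of travel: 0.4 × 0.32 / (π × 0.875²) = 0.053216. Accumulating E over each segment gives final E = 3.6184.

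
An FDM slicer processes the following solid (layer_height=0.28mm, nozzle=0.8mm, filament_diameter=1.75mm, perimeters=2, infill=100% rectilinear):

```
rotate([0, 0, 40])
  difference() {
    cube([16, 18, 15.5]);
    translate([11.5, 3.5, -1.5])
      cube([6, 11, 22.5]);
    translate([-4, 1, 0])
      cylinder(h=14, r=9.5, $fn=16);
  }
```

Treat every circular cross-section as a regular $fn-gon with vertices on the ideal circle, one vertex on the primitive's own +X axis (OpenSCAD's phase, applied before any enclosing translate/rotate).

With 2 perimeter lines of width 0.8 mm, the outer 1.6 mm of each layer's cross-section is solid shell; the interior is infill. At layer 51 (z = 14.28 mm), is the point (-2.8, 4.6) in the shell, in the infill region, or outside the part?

shell

At z = 14.28 mm: the cube (footprint 16×18) is included at this height; the cube at (11.5, 3.5) is present — its section is the full 6×11 rectangle; the cylinder at (-4, 1) is not intersected at this z (z outside [0, 14]); Subtracting the remaining from the first: starting from the 16×18 cube, the 6×11 cube at (11.5, 3.5) partially overlaps it — only the 49.50 mm² overlap (of its 66.00 mm²) is removed, clipping the outline — 1 connected region; (whole slice rotated 40° about Z — lengths, areas and connectivity unchanged). Overall, the cross-section is a single solid region. Undo the 40° rotation: the query point maps to (0.812, 5.324) in the un-rotated model frame. The nearest boundary edge runs (0.00, 0.00)→(0.00, 18.00); distance from the point to it = 0.81 mm. The point is inside the cross-section, 0.81 mm from the nearest boundary — within the 1.6 mm shell band (2 × 0.8).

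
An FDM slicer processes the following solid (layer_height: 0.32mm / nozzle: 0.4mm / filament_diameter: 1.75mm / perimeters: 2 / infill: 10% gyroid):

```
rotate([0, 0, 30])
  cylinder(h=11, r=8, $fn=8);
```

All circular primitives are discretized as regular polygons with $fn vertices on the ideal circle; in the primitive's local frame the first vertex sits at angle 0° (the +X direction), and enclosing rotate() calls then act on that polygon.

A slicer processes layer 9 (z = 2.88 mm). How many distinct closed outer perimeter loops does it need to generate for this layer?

1

At z = 2.88 mm: the r=8 cylinder gives a regular 8-gon of circumradius 8 (constant along its height); (rotated 30° about Z; rotation is an isometry so areas/perimeters/island counts are preserved). The result has 1 disconnected region.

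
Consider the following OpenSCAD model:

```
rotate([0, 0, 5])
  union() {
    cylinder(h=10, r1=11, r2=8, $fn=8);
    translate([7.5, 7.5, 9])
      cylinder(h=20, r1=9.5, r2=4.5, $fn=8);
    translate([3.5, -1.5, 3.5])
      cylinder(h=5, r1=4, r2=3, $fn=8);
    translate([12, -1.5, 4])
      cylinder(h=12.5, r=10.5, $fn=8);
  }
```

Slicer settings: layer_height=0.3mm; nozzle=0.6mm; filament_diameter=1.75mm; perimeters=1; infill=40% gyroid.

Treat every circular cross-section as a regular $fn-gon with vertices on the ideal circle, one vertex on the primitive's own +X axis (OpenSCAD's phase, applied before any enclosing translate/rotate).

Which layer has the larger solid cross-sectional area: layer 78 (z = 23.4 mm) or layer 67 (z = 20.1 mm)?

layer 67 (z = 20.1 mm)

Layer 78 (z = 23.4): the cone does not reach this height (z outside [0, 10]); the cone at (7.5, 7.5) contributes a regular 8-gon of circumradius 5.900 (interpolated between r1=9.5 and r2=4.5 at t=0.720) (area = (8/2)·5.900²·sin(360°/8) = 98.46 mm²); the cone at (3.5, -1.5) does not reach this height (z outside [3.5, 8.5]); the cylinder at (12, -1.5) is not intersected at this z (z outside [4, 16.5]); Taking the union: only the cone at (7.5, 7.5) is present, so the union is just that shape — area = 98.46 mm²; (rotated 5° about Z; rotation is an isometry so areas/perimeters/island counts are preserved). So its area = 98.46 mm². Layer 67 (z = 20.1): the cone is not intersected at this z (z outside [0, 10]); the cone at (7.5, 7.5) contributes a regular 8-gon of circumradius 6.725 (interpolated between r1=9.5 and r2=4.5 at t=0.555) (area = (8/2)·6.725²·sin(360°/8) = 127.92 mm²); the cone at (3.5, -1.5) is absent (z outside [3.5, 8.5]); the cylinder at (12, -1.5) does not reach this height (z outside [4, 16.5]); Taking the union: only the cone at (7.5, 7.5) is present, so the union is just that shape — area = 127.92 mm²; (whole slice rotated 5° about Z — lengths, areas and connectivity unchanged). So its area = 127.92 mm². Layer 67 is larger (127.92 vs 98.46 mm²).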